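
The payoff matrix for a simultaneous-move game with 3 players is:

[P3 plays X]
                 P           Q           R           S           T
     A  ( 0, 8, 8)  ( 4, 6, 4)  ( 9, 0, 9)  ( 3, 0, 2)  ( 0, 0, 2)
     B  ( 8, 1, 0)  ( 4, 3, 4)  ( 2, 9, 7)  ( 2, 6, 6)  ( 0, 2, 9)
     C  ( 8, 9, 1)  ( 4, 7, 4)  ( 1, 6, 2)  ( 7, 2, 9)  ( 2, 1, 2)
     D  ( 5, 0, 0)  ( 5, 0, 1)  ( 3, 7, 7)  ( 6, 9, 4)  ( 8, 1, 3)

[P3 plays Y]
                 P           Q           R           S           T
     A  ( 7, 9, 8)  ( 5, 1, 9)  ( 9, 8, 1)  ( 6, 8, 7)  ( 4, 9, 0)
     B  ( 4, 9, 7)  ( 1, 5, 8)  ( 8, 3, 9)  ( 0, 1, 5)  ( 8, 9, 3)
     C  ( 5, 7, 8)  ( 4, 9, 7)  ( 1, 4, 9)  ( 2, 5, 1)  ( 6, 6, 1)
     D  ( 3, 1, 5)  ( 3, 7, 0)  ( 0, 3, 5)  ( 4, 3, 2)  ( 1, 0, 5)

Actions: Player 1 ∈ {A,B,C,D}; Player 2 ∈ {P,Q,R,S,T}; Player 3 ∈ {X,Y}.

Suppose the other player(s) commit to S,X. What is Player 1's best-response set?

u_1(A vs S,X) = 3
u_1(B vs S,X) = 2
u_1(C vs S,X) = 7
u_1(D vs S,X) = 6
max payoff 7 at {C}

P1 best: {C}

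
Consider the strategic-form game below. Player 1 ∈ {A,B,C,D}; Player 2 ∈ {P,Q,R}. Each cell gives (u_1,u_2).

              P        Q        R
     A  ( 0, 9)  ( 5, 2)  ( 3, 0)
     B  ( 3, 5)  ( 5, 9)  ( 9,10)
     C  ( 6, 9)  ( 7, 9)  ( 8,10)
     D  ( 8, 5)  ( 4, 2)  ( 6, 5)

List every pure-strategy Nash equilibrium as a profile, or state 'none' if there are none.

NE set: (B,R), (D,P)

(A,P): not NE [P1→D gives 8>0]
(A,Q): not NE [P1→C gives 7>5; P2→P gives 9>2]
(A,R): not NE [P1→B gives 9>3; P2→P gives 9>0]
(B,P): not NE [P1→D gives 8>3; P2→R gives 10>5]
(B,Q): not NE [P1→C gives 7>5; P2→R gives 10>9]
(B,R): NE
(C,P): not NE [P1→D gives 8>6; P2→R gives 10>9]
(C,Q): not NE [P2→R gives 10>9]
(C,R): not NE [P1→B gives 9>8]
(D,P): NE
(D,Q): not NE [P1→C gives 7>4; P2→R gives 5>2]
(D,R): not NE [P1→B gives 9>6]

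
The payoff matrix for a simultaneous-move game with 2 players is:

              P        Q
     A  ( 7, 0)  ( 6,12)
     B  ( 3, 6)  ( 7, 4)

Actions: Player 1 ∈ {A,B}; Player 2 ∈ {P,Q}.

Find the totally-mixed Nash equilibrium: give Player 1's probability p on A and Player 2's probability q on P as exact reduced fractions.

P1 indiff ⇒ q·7+(1-q)·6 = q·3+(1-q)·7 ⇒ q(4) = (1-q)(1) ⇒ q = 1/5
P2 indiff ⇒ p·0+(1-p)·6 = p·12+(1-p)·4 ⇒ p(-12) = (1-p)(-2) ⇒ p = 1/7

P1 mixes 1/7 on A; P2 mixes 1/5 on P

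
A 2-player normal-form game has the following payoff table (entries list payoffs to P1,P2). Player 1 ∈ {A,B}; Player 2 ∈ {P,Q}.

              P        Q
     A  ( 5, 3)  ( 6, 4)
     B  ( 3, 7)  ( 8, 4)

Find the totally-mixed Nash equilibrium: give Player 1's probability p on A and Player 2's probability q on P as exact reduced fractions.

P1 mixes 3/4 on A; P2 mixes 1/2 on P

P1 indiff ⇒ q·5+(1-q)·6 = q·3+(1-q)·8 ⇒ q(2) = (1-q)(2) ⇒ q = 1/2
P2 indiff ⇒ p·3+(1-p)·7 = p·4+(1-p)·4 ⇒ p(-1) = (1-p)(-3) ⇒ p = 3/4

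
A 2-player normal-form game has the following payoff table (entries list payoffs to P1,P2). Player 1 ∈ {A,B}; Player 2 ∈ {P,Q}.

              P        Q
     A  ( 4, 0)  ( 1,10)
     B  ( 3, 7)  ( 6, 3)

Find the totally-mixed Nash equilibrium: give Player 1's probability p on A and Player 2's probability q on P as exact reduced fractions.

P1 mixes 2/7 on A; P2 mixes 5/6 on P

P1 indiff ⇒ q·4+(1-q)·1 = q·3+(1-q)·6 ⇒ q(1) = (1-q)(5) ⇒ q = 5/6
P2 indiff ⇒ p·0+(1-p)·7 = p·10+(1-p)·3 ⇒ p(-10) = (1-p)(-4) ⇒ p = 2/7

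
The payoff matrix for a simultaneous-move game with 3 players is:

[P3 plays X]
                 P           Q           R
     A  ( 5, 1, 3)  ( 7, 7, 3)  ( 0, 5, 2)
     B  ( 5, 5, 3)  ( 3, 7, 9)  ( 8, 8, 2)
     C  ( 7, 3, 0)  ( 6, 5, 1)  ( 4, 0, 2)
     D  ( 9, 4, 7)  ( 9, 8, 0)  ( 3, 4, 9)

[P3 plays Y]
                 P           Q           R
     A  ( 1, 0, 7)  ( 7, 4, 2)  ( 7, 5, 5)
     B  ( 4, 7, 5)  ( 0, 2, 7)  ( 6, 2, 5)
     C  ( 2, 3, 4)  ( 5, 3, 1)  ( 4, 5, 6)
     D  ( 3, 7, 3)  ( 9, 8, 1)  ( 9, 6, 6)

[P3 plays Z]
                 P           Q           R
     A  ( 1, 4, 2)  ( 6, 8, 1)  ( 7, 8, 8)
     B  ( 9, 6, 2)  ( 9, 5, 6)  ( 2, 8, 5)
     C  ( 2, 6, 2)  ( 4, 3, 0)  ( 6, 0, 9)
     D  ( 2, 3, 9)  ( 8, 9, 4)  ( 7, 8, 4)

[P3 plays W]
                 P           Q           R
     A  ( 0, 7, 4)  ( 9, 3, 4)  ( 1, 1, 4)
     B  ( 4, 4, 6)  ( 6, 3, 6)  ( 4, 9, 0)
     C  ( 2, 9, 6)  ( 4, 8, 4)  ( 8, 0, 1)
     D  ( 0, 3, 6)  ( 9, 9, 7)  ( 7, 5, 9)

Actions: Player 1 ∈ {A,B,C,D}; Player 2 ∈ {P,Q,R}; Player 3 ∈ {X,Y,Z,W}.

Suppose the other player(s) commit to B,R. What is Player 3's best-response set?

argmax u_3 = {Y,Z}

u_3(X vs B,R) = 2
u_3(Y vs B,R) = 5
u_3(Z vs B,R) = 5
u_3(W vs B,R) = 0
max payoff 5 at {Y,Z}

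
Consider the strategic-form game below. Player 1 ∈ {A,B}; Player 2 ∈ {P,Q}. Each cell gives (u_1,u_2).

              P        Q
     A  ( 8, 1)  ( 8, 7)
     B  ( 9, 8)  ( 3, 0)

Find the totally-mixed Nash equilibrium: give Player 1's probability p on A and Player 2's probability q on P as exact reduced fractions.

p=4/7, q=5/6

P1 indiff ⇒ q·8+(1-q)·8 = q·9+(1-q)·3 ⇒ q(-1) = (1-q)(-5) ⇒ q = 5/6
P2 indiff ⇒ p·1+(1-p)·8 = p·7+(1-p)·0 ⇒ p(-6) = (1-p)(-8) ⇒ p = 4/7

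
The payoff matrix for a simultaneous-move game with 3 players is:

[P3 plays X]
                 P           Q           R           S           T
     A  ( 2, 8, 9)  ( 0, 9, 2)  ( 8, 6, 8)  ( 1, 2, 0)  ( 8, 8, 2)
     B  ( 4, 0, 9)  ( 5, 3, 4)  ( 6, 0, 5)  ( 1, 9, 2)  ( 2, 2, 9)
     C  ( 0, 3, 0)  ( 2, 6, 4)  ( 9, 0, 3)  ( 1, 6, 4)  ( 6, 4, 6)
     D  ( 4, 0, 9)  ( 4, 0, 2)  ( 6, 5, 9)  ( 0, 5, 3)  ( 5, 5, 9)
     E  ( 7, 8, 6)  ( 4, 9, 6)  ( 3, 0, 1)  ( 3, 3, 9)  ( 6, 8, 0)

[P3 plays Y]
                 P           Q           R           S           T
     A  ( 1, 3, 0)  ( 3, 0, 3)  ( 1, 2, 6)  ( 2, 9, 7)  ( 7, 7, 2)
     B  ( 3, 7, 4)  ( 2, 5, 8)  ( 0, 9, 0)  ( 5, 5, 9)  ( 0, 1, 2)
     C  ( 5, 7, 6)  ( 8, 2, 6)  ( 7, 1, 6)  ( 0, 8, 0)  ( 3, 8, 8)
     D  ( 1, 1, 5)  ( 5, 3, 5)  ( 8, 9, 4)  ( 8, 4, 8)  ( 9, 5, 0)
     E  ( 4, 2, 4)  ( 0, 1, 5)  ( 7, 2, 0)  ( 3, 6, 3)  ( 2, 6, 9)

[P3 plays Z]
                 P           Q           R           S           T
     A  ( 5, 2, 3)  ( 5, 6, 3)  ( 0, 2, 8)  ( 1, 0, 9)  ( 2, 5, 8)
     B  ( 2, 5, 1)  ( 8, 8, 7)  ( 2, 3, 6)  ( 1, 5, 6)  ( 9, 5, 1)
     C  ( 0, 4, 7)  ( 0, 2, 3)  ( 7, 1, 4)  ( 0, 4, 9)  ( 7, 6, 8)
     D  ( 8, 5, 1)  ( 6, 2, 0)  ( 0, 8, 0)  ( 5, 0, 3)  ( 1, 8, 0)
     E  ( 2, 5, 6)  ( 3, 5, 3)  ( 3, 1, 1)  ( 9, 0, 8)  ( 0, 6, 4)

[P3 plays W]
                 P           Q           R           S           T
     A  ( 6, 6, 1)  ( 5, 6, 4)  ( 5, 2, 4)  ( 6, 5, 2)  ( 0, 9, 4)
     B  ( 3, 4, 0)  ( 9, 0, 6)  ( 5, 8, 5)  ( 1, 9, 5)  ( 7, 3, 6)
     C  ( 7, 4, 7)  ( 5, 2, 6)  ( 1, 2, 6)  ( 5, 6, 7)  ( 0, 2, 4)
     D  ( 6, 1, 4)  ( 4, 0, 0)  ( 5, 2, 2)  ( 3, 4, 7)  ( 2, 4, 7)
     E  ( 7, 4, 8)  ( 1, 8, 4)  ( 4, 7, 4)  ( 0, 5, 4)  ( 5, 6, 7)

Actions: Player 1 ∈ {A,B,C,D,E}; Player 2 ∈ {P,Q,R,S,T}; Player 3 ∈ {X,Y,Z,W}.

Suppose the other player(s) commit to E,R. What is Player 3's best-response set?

u_3(X vs E,R) = 1
u_3(Y vs E,R) = 0
u_3(Z vs E,R) = 1
u_3(W vs E,R) = 4
max payoff 4 at {W}

P3 best: {W}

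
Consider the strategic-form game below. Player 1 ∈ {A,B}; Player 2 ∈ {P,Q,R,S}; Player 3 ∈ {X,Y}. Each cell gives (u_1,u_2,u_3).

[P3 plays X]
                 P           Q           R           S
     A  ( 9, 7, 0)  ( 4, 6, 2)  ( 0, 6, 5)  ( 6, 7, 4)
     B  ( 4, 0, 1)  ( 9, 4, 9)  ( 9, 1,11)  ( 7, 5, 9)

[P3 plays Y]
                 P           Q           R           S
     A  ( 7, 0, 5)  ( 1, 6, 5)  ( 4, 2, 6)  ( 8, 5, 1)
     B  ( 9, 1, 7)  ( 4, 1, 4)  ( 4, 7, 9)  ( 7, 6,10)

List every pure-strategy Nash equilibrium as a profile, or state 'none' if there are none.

(A,P,X): not NE [P3→Y gives 5>0]
(A,P,Y): not NE [P1→B gives 9>7; P2→Q gives 6>0]
(A,Q,X): not NE [P1→B gives 9>4; P2→S gives 7>6; P3→Y gives 5>2]
(A,Q,Y): not NE [P1→B gives 4>1]
(A,R,X): not NE [P1→B gives 9>0; P2→S gives 7>6; P3→Y gives 6>5]
(A,R,Y): not NE [P2→Q gives 6>2]
(A,S,X): not NE [P1→B gives 7>6]
(A,S,Y): not NE [P2→Q gives 6>5; P3→X gives 4>1]
(B,P,X): not NE [P1→A gives 9>4; P2→S gives 5>0; P3→Y gives 7>1]
(B,P,Y): not NE [P2→R gives 7>1]
(B,Q,X): not NE [P2→S gives 5>4]
(B,Q,Y): not NE [P2→R gives 7>1; P3→X gives 9>4]
(B,R,X): not NE [P2→S gives 5>1]
(B,R,Y): not NE [P3→X gives 11>9]
(B,S,X): not NE [P3→Y gives 10>9]
(B,S,Y): not NE [P1→A gives 8>7; P2→R gives 7>6]

PSNE: ∅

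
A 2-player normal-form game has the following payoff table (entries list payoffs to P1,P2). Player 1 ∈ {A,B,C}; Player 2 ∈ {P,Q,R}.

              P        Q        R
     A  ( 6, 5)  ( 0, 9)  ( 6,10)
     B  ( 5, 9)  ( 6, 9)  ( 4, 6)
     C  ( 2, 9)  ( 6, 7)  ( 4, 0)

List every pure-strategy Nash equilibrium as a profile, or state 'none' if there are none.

Nash profiles: (A,R), (B,Q)

(A,P): not NE [P2→R gives 10>5]
(A,Q): not NE [P1→C gives 6>0; P2→R gives 10>9]
(A,R): NE
(B,P): not NE [P1→A gives 6>5]
(B,Q): NE
(B,R): not NE [P1→A gives 6>4; P2→Q gives 9>6]
(C,P): not NE [P1→A gives 6>2]
(C,Q): not NE [P2→P gives 9>7]
(C,R): not NE [P1→A gives 6>4; P2→P gives 9>0]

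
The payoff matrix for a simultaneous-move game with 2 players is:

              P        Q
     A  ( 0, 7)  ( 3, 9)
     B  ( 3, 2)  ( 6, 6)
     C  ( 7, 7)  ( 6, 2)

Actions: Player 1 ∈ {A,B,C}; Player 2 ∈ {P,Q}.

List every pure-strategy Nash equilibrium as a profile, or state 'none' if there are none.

(A,P): not NE [P1→C gives 7>0; P2→Q gives 9>7]
(A,Q): not NE [P1→C gives 6>3]
(B,P): not NE [P1→C gives 7>3; P2→Q gives 6>2]
(B,Q): NE
(C,P): NE
(C,Q): not NE [P2→P gives 7>2]

NE set: (B,Q), (C,P)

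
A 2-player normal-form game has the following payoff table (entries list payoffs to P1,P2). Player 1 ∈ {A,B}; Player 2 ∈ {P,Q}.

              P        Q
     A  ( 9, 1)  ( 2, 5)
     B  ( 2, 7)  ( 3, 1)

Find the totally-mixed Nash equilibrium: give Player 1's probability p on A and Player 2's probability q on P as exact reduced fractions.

(p,q) = (3/5, 1/8)

P1 indiff ⇒ q·9+(1-q)·2 = q·2+(1-q)·3 ⇒ q(7) = (1-q)(1) ⇒ q = 1/8
P2 indiff ⇒ p·1+(1-p)·7 = p·5+(1-p)·1 ⇒ p(-4) = (1-p)(-6) ⇒ p = 3/5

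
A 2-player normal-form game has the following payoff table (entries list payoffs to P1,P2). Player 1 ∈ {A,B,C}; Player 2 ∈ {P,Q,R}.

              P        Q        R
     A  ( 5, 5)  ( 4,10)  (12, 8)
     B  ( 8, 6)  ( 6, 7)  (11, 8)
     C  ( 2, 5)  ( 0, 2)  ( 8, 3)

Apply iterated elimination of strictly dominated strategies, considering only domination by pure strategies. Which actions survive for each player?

Survivors P1:{A,B} P2:{Q,R}

P1 drop C (A beats it: P:5>2 Q:4>0 R:12>8)
P2 drop P (Q beats it: A:10>5 B:7>6)
P1→{A,B} P2→{Q,R}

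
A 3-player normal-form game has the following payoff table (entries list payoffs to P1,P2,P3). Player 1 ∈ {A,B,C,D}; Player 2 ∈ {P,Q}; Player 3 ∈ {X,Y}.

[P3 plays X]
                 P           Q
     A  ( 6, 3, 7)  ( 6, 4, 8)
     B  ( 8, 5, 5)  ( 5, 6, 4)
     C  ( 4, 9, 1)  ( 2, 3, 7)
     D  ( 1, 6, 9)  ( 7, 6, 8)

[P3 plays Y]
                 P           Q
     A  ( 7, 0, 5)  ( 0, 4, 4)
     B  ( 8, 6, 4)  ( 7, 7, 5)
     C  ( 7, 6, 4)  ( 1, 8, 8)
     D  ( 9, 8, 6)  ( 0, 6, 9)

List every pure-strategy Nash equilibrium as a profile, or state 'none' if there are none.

PSNE = {(B,Q,Y)}

(A,P,X): not NE [P1→B gives 8>6; P2→Q gives 4>3]
(A,P,Y): not NE [P1→D gives 9>7; P2→Q gives 4>0; P3→X gives 7>5]
(A,Q,X): not NE [P1→D gives 7>6]
(A,Q,Y): not NE [P1→B gives 7>0; P3→X gives 8>4]
(B,P,X): not NE [P2→Q gives 6>5]
(B,P,Y): not NE [P1→D gives 9>8; P2→Q gives 7>6; P3→X gives 5>4]
(B,Q,X): not NE [P1→D gives 7>5; P3→Y gives 5>4]
(B,Q,Y): NE
(C,P,X): not NE [P1→B gives 8>4; P3→Y gives 4>1]
(C,P,Y): not NE [P1→D gives 9>7; P2→Q gives 8>6]
(C,Q,X): not NE [P1→D gives 7>2; P2→P gives 9>3; P3→Y gives 8>7]
(C,Q,Y): not NE [P1→B gives 7>1]
(D,P,X): not NE [P1→B gives 8>1]
(D,P,Y): not NE [P3→X gives 9>6]
(D,Q,X): not NE [P3→Y gives 9>8]
(D,Q,Y): not NE [P1→B gives 7>0; P2→P gives 8>6]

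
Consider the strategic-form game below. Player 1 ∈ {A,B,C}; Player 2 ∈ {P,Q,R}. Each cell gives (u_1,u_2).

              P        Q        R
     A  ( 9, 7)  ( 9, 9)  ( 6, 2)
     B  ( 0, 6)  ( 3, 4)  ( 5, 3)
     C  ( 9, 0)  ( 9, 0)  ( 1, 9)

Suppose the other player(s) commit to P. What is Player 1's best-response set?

argmax u_1 = {A,C}

u_1(A vs P) = 9
u_1(B vs P) = 0
u_1(C vs P) = 9
max payoff 9 at {A,C}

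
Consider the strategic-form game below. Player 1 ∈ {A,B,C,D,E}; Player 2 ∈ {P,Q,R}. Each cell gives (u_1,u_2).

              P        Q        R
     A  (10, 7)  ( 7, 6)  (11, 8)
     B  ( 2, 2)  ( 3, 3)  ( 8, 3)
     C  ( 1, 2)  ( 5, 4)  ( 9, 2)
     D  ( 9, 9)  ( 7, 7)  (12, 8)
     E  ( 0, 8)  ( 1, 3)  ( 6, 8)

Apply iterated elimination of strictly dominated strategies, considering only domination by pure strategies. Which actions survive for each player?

IESDS → P1:{A,D} P2:{P,R}

P1 drop B (A beats it: P:10>2 Q:7>3 R:11>8)
P1 drop C (A beats it: P:10>1 Q:7>5 R:11>9)
P1 drop E (A beats it: P:10>0 Q:7>1 R:11>6)
P2 drop Q (P beats it: A:7>6 D:9>7)
P1→{A,D} P2→{P,R}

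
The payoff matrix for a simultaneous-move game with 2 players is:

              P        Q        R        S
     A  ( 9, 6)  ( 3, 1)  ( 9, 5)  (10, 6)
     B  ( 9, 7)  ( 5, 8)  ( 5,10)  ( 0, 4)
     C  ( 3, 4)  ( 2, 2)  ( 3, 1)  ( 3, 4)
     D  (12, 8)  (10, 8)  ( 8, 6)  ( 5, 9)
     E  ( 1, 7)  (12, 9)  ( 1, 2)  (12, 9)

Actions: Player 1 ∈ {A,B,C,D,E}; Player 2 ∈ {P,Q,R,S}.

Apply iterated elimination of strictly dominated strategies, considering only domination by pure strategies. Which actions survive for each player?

P1 drop B (D beats it: P:12>9 Q:10>5 R:8>5 S:5>0)
P1 drop C (A beats it: P:9>3 Q:3>2 R:9>3 S:10>3)
P2 drop R (P beats it: A:6>5 D:8>6 E:7>2)
P1→{A,D,E} P2→{P,Q,S}

Survivors P1:{A,D,E} P2:{P,Q,S}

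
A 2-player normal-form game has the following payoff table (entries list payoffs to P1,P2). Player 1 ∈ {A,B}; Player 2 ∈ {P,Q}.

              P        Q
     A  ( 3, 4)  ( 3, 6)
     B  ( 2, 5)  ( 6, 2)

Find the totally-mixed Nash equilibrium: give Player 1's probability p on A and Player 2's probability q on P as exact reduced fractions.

P1 indiff ⇒ q·3+(1-q)·3 = q·2+(1-q)·6 ⇒ q(1) = (1-q)(3) ⇒ q = 3/4
P2 indiff ⇒ p·4+(1-p)·5 = p·6+(1-p)·2 ⇒ p(-2) = (1-p)(-3) ⇒ p = 3/5

(p,q) = (3/5, 3/4)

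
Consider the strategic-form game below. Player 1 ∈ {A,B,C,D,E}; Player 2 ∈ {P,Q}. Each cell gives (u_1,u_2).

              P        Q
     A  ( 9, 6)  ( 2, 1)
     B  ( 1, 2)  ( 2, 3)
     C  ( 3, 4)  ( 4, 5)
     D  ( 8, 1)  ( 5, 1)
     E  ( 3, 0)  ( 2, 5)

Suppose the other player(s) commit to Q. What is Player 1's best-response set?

u_1(A vs Q) = 2
u_1(B vs Q) = 2
u_1(C vs Q) = 4
u_1(D vs Q) = 5
u_1(E vs Q) = 2
max payoff 5 at {D}

P1 best: {D}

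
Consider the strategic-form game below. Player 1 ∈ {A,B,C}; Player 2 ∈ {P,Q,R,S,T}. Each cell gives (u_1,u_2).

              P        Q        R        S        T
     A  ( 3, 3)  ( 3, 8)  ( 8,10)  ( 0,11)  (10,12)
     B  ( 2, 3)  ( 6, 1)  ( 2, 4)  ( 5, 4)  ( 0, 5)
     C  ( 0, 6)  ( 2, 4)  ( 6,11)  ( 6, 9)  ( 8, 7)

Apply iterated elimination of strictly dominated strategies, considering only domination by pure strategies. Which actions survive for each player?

IESDS → P1:{A,C} P2:{R,S,T}

P2 drop P (R beats it: A:10>3 B:4>3 C:11>6)
P2 drop Q (R beats it: A:10>8 B:4>1 C:11>4)
P1 drop B (C beats it: R:6>2 S:6>5 T:8>0)
P1→{A,C} P2→{R,S,T}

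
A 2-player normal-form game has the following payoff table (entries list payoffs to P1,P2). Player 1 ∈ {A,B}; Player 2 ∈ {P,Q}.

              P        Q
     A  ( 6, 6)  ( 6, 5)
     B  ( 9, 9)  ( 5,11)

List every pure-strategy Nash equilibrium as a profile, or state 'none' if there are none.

PSNE: ∅

(A,P): not NE [P1→B gives 9>6]
(A,Q): not NE [P2→P gives 6>5]
(B,P): not NE [P2→Q gives 11>9]
(B,Q): not NE [P1→A gives 6>5]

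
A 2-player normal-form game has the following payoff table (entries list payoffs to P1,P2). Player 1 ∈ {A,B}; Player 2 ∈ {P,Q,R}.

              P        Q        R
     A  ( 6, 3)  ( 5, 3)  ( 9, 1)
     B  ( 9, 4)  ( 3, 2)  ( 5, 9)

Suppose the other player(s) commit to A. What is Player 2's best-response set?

u_2(P vs A) = 3
u_2(Q vs A) = 3
u_2(R vs A) = 1
max payoff 3 at {P,Q}

P2 best: {P,Q}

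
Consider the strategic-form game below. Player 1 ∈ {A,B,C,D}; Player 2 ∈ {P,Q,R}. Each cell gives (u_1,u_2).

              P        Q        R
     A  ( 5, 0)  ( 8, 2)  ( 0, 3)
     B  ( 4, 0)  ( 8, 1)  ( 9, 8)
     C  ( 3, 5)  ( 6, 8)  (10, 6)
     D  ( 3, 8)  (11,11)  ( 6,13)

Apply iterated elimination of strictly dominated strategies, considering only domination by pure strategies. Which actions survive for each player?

IESDS → P1:{B,C,D} P2:{Q,R}

P2 drop P (Q beats it: A:2>0 B:1>0 C:8>5 D:11>8)
P1 drop A (D beats it: Q:11>8 R:6>0)
P1→{B,C,D} P2→{Q,R}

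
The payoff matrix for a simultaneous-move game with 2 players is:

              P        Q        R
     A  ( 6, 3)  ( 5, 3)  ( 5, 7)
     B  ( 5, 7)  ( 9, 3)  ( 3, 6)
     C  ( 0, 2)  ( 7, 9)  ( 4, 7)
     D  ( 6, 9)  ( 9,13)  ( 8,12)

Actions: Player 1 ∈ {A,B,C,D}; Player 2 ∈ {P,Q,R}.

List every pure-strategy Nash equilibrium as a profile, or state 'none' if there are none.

PSNE = {(D,Q)}

(A,P): not NE [P2→R gives 7>3]
(A,Q): not NE [P1→D gives 9>5; P2→R gives 7>3]
(A,R): not NE [P1→D gives 8>5]
(B,P): not NE [P1→D gives 6>5]
(B,Q): not NE [P2→P gives 7>3]
(B,R): not NE [P1→D gives 8>3; P2→P gives 7>6]
(C,P): not NE [P1→D gives 6>0; P2→Q gives 9>2]
(C,Q): not NE [P1→D gives 9>7]
(C,R): not NE [P1→D gives 8>4; P2→Q gives 9>7]
(D,P): not NE [P2→Q gives 13>9]
(D,Q): NE
(D,R): not NE [P2→Q gives 13>12]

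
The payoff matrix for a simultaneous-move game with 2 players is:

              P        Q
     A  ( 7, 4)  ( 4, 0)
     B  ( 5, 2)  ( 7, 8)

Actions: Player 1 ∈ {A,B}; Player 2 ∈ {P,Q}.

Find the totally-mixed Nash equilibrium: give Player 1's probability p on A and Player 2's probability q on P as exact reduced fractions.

P1 indiff ⇒ q·7+(1-q)·4 = q·5+(1-q)·7 ⇒ q(2) = (1-q)(3) ⇒ q = 3/5
P2 indiff ⇒ p·4+(1-p)·2 = p·0+(1-p)·8 ⇒ p(4) = (1-p)(6) ⇒ p = 3/5

(p,q) = (3/5, 3/5)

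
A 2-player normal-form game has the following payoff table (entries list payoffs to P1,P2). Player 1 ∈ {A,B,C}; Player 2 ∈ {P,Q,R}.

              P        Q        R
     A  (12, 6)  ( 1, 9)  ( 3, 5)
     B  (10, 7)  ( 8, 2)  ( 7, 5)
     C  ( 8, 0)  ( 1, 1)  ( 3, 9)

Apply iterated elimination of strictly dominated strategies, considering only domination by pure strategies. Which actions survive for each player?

Survivors P1:{A,B} P2:{P,Q}

P1 drop C (B beats it: P:10>8 Q:8>1 R:7>3)
P2 drop R (P beats it: A:6>5 B:7>5)
P1→{A,B} P2→{P,Q}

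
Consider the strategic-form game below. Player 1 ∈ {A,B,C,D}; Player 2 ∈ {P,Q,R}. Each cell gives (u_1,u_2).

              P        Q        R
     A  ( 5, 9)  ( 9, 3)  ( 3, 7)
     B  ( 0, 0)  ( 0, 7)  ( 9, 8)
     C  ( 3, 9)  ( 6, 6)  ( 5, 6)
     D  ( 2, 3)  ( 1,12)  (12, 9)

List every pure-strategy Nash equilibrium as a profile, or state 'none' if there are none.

(A,P): NE
(A,Q): not NE [P2→P gives 9>3]
(A,R): not NE [P1→D gives 12>3; P2→P gives 9>7]
(B,P): not NE [P1→A gives 5>0; P2→R gives 8>0]
(B,Q): not NE [P1→A gives 9>0; P2→R gives 8>7]
(B,R): not NE [P1→D gives 12>9]
(C,P): not NE [P1→A gives 5>3]
(C,Q): not NE [P1→A gives 9>6; P2→P gives 9>6]
(C,R): not NE [P1→D gives 12>5; P2→P gives 9>6]
(D,P): not NE [P1→A gives 5>2; P2→Q gives 12>3]
(D,Q): not NE [P1→A gives 9>1]
(D,R): not NE [P2→Q gives 12>9]

PSNE = {(A,P)}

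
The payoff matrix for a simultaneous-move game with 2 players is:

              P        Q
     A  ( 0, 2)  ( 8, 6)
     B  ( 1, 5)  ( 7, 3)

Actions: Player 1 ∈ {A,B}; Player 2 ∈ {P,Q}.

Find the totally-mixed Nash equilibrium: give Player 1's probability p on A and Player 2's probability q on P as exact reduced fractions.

(p,q) = (1/3, 1/2)

P1 indiff ⇒ q·0+(1-q)·8 = q·1+(1-q)·7 ⇒ q(-1) = (1-q)(-1) ⇒ q = 1/2
P2 indiff ⇒ p·2+(1-p)·5 = p·6+(1-p)·3 ⇒ p(-4) = (1-p)(-2) ⇒ p = 1/3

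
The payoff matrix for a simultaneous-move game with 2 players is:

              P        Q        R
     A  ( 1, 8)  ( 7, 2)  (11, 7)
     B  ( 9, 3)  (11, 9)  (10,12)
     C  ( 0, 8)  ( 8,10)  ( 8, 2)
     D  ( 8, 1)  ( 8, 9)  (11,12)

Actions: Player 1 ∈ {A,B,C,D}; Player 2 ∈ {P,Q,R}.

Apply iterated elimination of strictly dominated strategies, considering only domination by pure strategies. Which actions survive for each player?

P1 drop C (B beats it: P:9>0 Q:11>8 R:10>8)
P2 drop Q (R beats it: A:7>2 B:12>9 D:12>9)
P1→{A,B,D} P2→{P,R}

Survivors P1:{A,B,D} P2:{P,R}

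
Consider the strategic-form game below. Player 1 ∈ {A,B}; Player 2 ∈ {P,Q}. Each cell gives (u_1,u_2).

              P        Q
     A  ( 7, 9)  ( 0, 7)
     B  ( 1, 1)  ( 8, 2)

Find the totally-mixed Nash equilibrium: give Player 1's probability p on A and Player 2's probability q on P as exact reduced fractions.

p=1/3, q=4/7

P1 indiff ⇒ q·7+(1-q)·0 = q·1+(1-q)·8 ⇒ q(6) = (1-q)(8) ⇒ q = 4/7
P2 indiff ⇒ p·9+(1-p)·1 = p·7+(1-p)·2 ⇒ p(2) = (1-p)(1) ⇒ p = 1/3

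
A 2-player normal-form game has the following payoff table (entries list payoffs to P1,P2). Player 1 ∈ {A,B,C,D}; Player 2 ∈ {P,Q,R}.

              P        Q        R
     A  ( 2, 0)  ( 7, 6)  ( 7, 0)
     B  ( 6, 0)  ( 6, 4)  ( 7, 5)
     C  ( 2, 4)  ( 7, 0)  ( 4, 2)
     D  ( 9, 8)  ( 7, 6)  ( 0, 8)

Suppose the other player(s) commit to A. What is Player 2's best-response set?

P2 best: {Q}

u_2(P vs A) = 0
u_2(Q vs A) = 6
u_2(R vs A) = 0
max payoff 6 at {Q}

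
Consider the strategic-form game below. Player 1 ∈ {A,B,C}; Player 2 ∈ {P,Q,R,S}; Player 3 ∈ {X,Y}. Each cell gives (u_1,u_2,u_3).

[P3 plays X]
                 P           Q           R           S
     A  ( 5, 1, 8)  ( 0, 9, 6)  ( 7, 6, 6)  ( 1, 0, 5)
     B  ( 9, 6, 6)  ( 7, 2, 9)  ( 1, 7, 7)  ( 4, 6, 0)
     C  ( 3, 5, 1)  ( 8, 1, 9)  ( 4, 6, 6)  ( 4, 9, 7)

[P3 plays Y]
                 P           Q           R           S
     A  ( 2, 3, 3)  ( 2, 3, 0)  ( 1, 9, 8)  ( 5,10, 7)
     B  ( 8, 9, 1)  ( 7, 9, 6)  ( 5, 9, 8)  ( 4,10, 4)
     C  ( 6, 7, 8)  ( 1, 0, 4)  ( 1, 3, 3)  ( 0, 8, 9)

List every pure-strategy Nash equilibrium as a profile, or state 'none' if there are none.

PSNE = {(A,S,Y)}

(A,P,X): not NE [P1→B gives 9>5; P2→Q gives 9>1]
(A,P,Y): not NE [P1→B gives 8>2; P2→S gives 10>3; P3→X gives 8>3]
(A,Q,X): not NE [P1→C gives 8>0]
(A,Q,Y): not NE [P1→B gives 7>2; P2→S gives 10>3; P3→X gives 6>0]
(A,R,X): not NE [P2→Q gives 9>6; P3→Y gives 8>6]
(A,R,Y): not NE [P1→B gives 5>1; P2→S gives 10>9]
(A,S,X): not NE [P1→C gives 4>1; P2→Q gives 9>0; P3→Y gives 7>5]
(A,S,Y): NE
(B,P,X): not NE [P2→R gives 7>6]
(B,P,Y): not NE [P2→S gives 10>9; P3→X gives 6>1]
(B,Q,X): not NE [P1→C gives 8>7; P2→R gives 7>2]
(B,Q,Y): not NE [P2→S gives 10>9; P3→X gives 9>6]
(B,R,X): not NE [P1→A gives 7>1; P3→Y gives 8>7]
(B,R,Y): not NE [P2→S gives 10>9]
(B,S,X): not NE [P2→R gives 7>6; P3→Y gives 4>0]
(B,S,Y): not NE [P1→A gives 5>4]
(C,P,X): not NE [P1→B gives 9>3; P2→S gives 9>5; P3→Y gives 8>1]
(C,P,Y): not NE [P1→B gives 8>6; P2→S gives 8>7]
(C,Q,X): not NE [P2→S gives 9>1]
(C,Q,Y): not NE [P1→B gives 7>1; P2→S gives 8>0; P3→X gives 9>4]
(C,R,X): not NE [P1→A gives 7>4; P2→S gives 9>6]
(C,R,Y): not NE [P1→B gives 5>1; P2→S gives 8>3; P3→X gives 6>3]
(C,S,X): not NE [P3→Y gives 9>7]
(C,S,Y): not NE [P1→A gives 5>0]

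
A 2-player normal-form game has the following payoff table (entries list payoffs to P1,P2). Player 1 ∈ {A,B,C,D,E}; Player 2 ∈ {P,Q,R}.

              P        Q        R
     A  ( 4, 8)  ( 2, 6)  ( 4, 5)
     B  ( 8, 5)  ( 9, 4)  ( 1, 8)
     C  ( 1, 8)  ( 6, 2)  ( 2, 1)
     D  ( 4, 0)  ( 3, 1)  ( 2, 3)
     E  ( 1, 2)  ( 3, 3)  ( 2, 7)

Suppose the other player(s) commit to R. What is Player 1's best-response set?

u_1(A vs R) = 4
u_1(B vs R) = 1
u_1(C vs R) = 2
u_1(D vs R) = 2
u_1(E vs R) = 2
max payoff 4 at {A}

P1 best: {A}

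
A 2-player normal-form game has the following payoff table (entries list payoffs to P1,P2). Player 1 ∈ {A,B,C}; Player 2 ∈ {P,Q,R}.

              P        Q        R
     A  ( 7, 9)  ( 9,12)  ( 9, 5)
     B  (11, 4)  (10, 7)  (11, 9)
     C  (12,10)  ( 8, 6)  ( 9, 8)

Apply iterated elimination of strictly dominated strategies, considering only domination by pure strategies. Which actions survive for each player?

P1 drop A (B beats it: P:11>7 Q:10>9 R:11>9)
P2 drop Q (R beats it: B:9>7 C:8>6)
P1→{B,C} P2→{P,R}

IESDS → P1:{B,C} P2:{P,R}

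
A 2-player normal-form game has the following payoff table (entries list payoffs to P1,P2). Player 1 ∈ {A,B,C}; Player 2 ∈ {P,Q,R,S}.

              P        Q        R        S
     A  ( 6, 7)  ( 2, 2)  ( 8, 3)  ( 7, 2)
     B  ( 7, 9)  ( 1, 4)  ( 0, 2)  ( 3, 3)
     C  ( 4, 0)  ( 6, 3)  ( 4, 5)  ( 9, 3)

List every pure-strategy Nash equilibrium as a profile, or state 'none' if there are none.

PSNE = {(B,P)}

(A,P): not NE [P1→B gives 7>6]
(A,Q): not NE [P1→C gives 6>2; P2→P gives 7>2]
(A,R): not NE [P2→P gives 7>3]
(A,S): not NE [P1→C gives 9>7; P2→P gives 7>2]
(B,P): NE
(B,Q): not NE [P1→C gives 6>1; P2→P gives 9>4]
(B,R): not NE [P1→A gives 8>0; P2→P gives 9>2]
(B,S): not NE [P1→C gives 9>3; P2→P gives 9>3]
(C,P): not NE [P1→B gives 7>4; P2→R gives 5>0]
(C,Q): not NE [P2→R gives 5>3]
(C,R): not NE [P1→A gives 8>4]
(C,S): not NE [P2→R gives 5>3]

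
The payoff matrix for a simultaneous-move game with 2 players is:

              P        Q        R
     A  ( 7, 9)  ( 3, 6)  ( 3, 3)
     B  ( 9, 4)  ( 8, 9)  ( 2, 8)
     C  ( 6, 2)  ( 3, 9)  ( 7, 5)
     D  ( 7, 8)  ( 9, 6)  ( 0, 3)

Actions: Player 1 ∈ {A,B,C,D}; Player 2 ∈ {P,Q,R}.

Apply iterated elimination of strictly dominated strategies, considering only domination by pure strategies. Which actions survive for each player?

Survivors P1:{B,D} P2:{P,Q}

P2 drop R (Q beats it: A:6>3 B:9>8 C:9>5 D:6>3)
P1 drop A (B beats it: P:9>7 Q:8>3)
P1 drop C (B beats it: P:9>6 Q:8>3)
P1→{B,D} P2→{P,Q}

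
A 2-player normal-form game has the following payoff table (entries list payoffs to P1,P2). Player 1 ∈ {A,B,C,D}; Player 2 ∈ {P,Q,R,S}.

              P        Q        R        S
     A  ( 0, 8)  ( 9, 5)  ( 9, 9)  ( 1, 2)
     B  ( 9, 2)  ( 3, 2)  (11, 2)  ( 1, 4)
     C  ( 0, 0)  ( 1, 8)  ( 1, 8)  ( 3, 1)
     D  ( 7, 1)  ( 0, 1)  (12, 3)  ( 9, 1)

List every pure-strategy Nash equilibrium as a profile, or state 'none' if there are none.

Nash profiles: (D,R)

(A,P): not NE [P1→B gives 9>0; P2→R gives 9>8]
(A,Q): not NE [P2→R gives 9>5]
(A,R): not NE [P1→D gives 12>9]
(A,S): not NE [P1→D gives 9>1; P2→R gives 9>2]
(B,P): not NE [P2→S gives 4>2]
(B,Q): not NE [P1→A gives 9>3; P2→S gives 4>2]
(B,R): not NE [P1→D gives 12>11; P2→S gives 4>2]
(B,S): not NE [P1→D gives 9>1]
(C,P): not NE [P1→B gives 9>0; P2→R gives 8>0]
(C,Q): not NE [P1→A gives 9>1]
(C,R): not NE [P1→D gives 12>1]
(C,S): not NE [P1→D gives 9>3; P2→R gives 8>1]
(D,P): not NE [P1→B gives 9>7; P2→R gives 3>1]
(D,Q): not NE [P1→A gives 9>0; P2→R gives 3>1]
(D,R): NE
(D,S): not NE [P2→R gives 3>1]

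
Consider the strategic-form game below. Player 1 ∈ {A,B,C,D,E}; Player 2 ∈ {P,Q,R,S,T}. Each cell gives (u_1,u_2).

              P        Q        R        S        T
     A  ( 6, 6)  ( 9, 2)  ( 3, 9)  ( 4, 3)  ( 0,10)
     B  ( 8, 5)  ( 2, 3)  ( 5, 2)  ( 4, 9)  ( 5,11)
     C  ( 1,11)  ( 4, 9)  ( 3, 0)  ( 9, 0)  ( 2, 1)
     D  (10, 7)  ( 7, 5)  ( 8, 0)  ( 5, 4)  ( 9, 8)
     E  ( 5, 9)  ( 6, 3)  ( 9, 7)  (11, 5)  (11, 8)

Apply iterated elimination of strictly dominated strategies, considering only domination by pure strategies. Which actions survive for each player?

P1 drop B (D beats it: P:10>8 Q:7>2 R:8>5 S:5>4 T:9>5)
P1 drop C (E beats it: P:5>1 Q:6>4 R:9>3 S:11>9 T:11>2)
P2 drop Q (P beats it: A:6>2 D:7>5 E:9>3)
P1 drop A (D beats it: P:10>6 R:8>3 S:5>4 T:9>0)
P2 drop R (P beats it: D:7>0 E:9>7)
P2 drop S (P beats it: D:7>4 E:9>5)
P1→{D,E} P2→{P,T}

Survivors P1:{D,E} P2:{P,T}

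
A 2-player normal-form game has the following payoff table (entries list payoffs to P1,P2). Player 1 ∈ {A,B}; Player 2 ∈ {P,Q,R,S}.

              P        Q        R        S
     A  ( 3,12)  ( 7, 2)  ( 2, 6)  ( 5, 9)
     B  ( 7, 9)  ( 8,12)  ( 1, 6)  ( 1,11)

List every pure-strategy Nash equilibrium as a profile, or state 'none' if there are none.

PSNE = {(B,Q)}

(A,P): not NE [P1→B gives 7>3]
(A,Q): not NE [P1→B gives 8>7; P2→P gives 12>2]
(A,R): not NE [P2→P gives 12>6]
(A,S): not NE [P2→P gives 12>9]
(B,P): not NE [P2→Q gives 12>9]
(B,Q): NE
(B,R): not NE [P1→A gives 2>1; P2→Q gives 12>6]
(B,S): not NE [P1→A gives 5>1; P2→Q gives 12>11]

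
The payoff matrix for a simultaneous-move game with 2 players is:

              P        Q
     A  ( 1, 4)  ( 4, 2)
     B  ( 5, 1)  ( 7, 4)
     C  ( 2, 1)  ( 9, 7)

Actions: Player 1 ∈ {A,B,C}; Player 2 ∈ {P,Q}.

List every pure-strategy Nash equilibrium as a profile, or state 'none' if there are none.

PSNE = {(C,Q)}

(A,P): not NE [P1→B gives 5>1]
(A,Q): not NE [P1→C gives 9>4; P2→P gives 4>2]
(B,P): not NE [P2→Q gives 4>1]
(B,Q): not NE [P1→C gives 9>7]
(C,P): not NE [P1→B gives 5>2; P2→Q gives 7>1]
(C,Q): NE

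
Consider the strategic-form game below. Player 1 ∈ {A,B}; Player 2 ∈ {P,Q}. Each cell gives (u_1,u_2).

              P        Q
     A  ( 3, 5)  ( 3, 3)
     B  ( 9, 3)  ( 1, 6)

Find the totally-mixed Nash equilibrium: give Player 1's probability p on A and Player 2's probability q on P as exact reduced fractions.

P1 indiff ⇒ q·3+(1-q)·3 = q·9+(1-q)·1 ⇒ q(-6) = (1-q)(-2) ⇒ q = 1/4
P2 indiff ⇒ p·5+(1-p)·3 = p·3+(1-p)·6 ⇒ p(2) = (1-p)(3) ⇒ p = 3/5

p=3/5, q=1/4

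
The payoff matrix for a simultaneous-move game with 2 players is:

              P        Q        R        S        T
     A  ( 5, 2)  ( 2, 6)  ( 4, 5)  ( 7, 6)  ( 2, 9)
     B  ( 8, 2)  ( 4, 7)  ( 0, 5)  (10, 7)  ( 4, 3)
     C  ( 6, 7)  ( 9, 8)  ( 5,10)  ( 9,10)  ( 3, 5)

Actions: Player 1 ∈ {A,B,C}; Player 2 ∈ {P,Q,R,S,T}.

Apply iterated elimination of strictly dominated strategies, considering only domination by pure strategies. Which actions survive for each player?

P1 drop A (C beats it: P:6>5 Q:9>2 R:5>4 S:9>7 T:3>2)
P2 drop P (Q beats it: B:7>2 C:8>7)
P2 drop T (Q beats it: B:7>3 C:8>5)
P1→{B,C} P2→{Q,R,S}

Remaining: P1:{B,C} P2:{Q,R,S}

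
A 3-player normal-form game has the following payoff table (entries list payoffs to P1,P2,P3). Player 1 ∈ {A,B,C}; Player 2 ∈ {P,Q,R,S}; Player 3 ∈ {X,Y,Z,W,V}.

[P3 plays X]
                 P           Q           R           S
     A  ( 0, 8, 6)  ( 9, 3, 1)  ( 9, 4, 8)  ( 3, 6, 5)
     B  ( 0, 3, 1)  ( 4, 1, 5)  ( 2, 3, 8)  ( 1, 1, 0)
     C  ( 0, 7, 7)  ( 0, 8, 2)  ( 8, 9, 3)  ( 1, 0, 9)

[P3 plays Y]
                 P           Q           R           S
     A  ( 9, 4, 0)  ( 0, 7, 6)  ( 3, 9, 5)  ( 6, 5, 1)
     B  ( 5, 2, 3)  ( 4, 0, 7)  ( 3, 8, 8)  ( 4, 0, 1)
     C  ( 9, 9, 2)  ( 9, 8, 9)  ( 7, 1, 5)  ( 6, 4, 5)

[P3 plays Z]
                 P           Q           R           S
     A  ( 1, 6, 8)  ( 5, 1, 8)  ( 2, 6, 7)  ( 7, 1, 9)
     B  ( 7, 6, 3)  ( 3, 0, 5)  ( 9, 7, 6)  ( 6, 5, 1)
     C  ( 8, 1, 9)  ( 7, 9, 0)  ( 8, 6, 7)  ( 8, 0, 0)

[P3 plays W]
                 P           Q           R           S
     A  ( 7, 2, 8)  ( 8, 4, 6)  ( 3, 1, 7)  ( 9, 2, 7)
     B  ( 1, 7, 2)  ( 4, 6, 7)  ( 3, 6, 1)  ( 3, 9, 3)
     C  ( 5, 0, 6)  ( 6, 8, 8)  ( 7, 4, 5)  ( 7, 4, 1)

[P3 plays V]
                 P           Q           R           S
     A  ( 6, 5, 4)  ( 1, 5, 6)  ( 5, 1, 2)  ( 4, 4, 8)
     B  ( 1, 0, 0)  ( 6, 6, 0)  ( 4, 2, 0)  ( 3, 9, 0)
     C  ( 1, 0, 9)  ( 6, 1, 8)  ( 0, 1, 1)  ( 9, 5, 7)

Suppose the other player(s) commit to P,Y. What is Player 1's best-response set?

P1 best: {A,C}

u_1(A vs P,Y) = 9
u_1(B vs P,Y) = 5
u_1(C vs P,Y) = 9
max payoff 9 at {A,C}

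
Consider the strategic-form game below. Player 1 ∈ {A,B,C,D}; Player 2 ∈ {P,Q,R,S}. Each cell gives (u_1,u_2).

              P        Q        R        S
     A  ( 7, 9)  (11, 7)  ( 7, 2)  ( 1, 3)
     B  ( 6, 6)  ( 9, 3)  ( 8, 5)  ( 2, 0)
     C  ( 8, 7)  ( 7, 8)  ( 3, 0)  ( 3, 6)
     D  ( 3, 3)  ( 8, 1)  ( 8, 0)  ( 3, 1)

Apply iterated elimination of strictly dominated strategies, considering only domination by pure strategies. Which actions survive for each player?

Remaining: P1:{A,C} P2:{P,Q}

P2 drop R (P beats it: A:9>2 B:6>5 C:7>0 D:3>0)
P2 drop S (P beats it: A:9>3 B:6>0 C:7>6 D:3>1)
P1 drop B (A beats it: P:7>6 Q:11>9)
P1 drop D (A beats it: P:7>3 Q:11>8)
P1→{A,C} P2→{P,Q}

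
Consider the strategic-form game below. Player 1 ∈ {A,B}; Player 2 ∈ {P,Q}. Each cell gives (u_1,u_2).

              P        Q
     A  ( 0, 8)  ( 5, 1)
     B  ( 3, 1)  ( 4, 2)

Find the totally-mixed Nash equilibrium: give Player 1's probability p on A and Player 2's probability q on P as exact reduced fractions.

P1 mixes 1/8 on A; P2 mixes 1/4 on P

P1 indiff ⇒ q·0+(1-q)·5 = q·3+(1-q)·4 ⇒ q(-3) = (1-q)(-1) ⇒ q = 1/4
P2 indiff ⇒ p·8+(1-p)·1 = p·1+(1-p)·2 ⇒ p(7) = (1-p)(1) ⇒ p = 1/8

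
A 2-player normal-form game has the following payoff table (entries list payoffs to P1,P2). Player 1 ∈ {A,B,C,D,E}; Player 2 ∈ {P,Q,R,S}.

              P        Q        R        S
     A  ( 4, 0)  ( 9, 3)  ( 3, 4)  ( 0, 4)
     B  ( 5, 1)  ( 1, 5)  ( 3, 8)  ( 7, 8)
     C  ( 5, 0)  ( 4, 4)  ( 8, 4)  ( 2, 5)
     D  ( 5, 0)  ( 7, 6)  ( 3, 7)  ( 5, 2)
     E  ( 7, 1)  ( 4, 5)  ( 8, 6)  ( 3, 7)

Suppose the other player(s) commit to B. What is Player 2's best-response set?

u_2(P vs B) = 1
u_2(Q vs B) = 5
u_2(R vs B) = 8
u_2(S vs B) = 8
max payoff 8 at {R,S}

argmax u_2 = {R,S}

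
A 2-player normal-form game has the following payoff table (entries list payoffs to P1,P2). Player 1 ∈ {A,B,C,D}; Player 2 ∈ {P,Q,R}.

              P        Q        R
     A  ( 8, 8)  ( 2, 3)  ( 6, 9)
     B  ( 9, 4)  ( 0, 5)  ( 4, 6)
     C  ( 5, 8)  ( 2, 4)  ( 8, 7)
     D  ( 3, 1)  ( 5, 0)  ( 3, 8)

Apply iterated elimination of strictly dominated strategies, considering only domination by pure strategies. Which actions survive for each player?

Survivors P1:{A,B,C} P2:{P,R}

P2 drop Q (R beats it: A:9>3 B:6>5 C:7>4 D:8>0)
P1 drop D (A beats it: P:8>3 R:6>3)
P1→{A,B,C} P2→{P,R}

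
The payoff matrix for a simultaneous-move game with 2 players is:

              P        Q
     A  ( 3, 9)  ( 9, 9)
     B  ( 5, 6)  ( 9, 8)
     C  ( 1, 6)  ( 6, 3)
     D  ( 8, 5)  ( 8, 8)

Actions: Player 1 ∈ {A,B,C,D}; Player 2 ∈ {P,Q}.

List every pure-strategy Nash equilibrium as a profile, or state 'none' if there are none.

Nash profiles: (A,Q), (B,Q)

(A,P): not NE [P1→D gives 8>3]
(A,Q): NE
(B,P): not NE [P1→D gives 8>5; P2→Q gives 8>6]
(B,Q): NE
(C,P): not NE [P1→D gives 8>1]
(C,Q): not NE [P1→B gives 9>6; P2→P gives 6>3]
(D,P): not NE [P2→Q gives 8>5]
(D,Q): not NE [P1→B gives 9>8]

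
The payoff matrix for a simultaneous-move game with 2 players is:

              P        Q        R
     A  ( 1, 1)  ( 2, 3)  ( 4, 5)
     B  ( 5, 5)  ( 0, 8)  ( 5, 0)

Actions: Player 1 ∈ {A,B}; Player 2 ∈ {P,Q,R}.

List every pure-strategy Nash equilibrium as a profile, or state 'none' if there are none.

Equilibria: none

(A,P): not NE [P1→B gives 5>1; P2→R gives 5>1]
(A,Q): not NE [P2→R gives 5>3]
(A,R): not NE [P1→B gives 5>4]
(B,P): not NE [P2→Q gives 8>5]
(B,Q): not NE [P1→A gives 2>0]
(B,R): not NE [P2→Q gives 8>0]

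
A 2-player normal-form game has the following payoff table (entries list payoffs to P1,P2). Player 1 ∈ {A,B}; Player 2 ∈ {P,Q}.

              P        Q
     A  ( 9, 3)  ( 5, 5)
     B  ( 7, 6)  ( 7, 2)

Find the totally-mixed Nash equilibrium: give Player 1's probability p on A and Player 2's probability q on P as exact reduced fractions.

P1 mixes 2/3 on A; P2 mixes 1/2 on P

P1 indiff ⇒ q·9+(1-q)·5 = q·7+(1-q)·7 ⇒ q(2) = (1-q)(2) ⇒ q = 1/2
P2 indiff ⇒ p·3+(1-p)·6 = p·5+(1-p)·2 ⇒ p(-2) = (1-p)(-4) ⇒ p = 2/3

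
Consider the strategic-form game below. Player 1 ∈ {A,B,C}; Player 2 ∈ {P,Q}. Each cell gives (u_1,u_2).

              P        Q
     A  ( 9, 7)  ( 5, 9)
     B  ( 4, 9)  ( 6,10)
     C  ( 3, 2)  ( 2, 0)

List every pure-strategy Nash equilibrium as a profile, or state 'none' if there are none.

(A,P): not NE [P2→Q gives 9>7]
(A,Q): not NE [P1→B gives 6>5]
(B,P): not NE [P1→A gives 9>4; P2→Q gives 10>9]
(B,Q): NE
(C,P): not NE [P1→A gives 9>3]
(C,Q): not NE [P1→B gives 6>2; P2→P gives 2>0]

PSNE = {(B,Q)}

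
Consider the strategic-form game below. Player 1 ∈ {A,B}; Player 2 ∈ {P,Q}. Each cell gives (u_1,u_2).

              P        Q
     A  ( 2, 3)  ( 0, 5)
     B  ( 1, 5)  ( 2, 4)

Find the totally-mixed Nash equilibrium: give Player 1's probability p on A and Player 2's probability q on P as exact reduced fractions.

(p,q) = (1/3, 2/3)

P1 indiff ⇒ q·2+(1-q)·0 = q·1+(1-q)·2 ⇒ q(1) = (1-q)(2) ⇒ q = 2/3
P2 indiff ⇒ p·3+(1-p)·5 = p·5+(1-p)·4 ⇒ p(-2) = (1-p)(-1) ⇒ p = 1/3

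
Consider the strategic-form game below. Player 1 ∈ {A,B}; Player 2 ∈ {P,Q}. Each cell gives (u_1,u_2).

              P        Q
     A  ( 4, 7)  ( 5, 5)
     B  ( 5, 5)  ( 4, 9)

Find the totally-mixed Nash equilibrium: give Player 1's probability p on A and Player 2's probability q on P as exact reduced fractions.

P1 indiff ⇒ q·4+(1-q)·5 = q·5+(1-q)·4 ⇒ q(-1) = (1-q)(-1) ⇒ q = 1/2
P2 indiff ⇒ p·7+(1-p)·5 = p·5+(1-p)·9 ⇒ p(2) = (1-p)(4) ⇒ p = 2/3

p=2/3, q=1/2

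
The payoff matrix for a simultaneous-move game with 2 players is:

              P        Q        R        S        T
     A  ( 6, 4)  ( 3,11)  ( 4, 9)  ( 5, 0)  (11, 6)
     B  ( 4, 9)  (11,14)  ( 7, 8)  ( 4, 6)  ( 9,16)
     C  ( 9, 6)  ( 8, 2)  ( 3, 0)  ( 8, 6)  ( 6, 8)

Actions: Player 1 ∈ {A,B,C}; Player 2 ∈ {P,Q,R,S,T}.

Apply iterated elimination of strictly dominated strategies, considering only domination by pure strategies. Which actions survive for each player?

IESDS → P1:{A,B} P2:{Q,T}

P2 drop P (T beats it: A:6>4 B:16>9 C:8>6)
P2 drop R (Q beats it: A:11>9 B:14>8 C:2>0)
P2 drop S (T beats it: A:6>0 B:16>6 C:8>6)
P1 drop C (B beats it: Q:11>8 T:9>6)
P1→{A,B} P2→{Q,T}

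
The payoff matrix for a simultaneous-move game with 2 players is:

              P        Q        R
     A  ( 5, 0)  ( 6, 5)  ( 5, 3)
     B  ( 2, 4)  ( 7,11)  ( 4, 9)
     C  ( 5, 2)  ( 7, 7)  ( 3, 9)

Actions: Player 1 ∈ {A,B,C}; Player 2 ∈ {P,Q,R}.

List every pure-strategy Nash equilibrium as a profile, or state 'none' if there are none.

(A,P): not NE [P2→Q gives 5>0]
(A,Q): not NE [P1→C gives 7>6]
(A,R): not NE [P2→Q gives 5>3]
(B,P): not NE [P1→C gives 5>2; P2→Q gives 11>4]
(B,Q): NE
(B,R): not NE [P1→A gives 5>4; P2→Q gives 11>9]
(C,P): not NE [P2→R gives 9>2]
(C,Q): not NE [P2→R gives 9>7]
(C,R): not NE [P1→A gives 5>3]

NE set: (B,Q)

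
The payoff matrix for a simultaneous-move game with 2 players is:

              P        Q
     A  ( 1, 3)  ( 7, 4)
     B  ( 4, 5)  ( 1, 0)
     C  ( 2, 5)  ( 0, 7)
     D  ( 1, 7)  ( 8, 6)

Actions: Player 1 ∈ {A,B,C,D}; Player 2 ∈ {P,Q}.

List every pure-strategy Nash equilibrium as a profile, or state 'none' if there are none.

PSNE = {(B,P)}

(A,P): not NE [P1→B gives 4>1; P2→Q gives 4>3]
(A,Q): not NE [P1→D gives 8>7]
(B,P): NE
(B,Q): not NE [P1→D gives 8>1; P2→P gives 5>0]
(C,P): not NE [P1→B gives 4>2; P2→Q gives 7>5]
(C,Q): not NE [P1→D gives 8>0]
(D,P): not NE [P1→B gives 4>1]
(D,Q): not NE [P2→P gives 7>6]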